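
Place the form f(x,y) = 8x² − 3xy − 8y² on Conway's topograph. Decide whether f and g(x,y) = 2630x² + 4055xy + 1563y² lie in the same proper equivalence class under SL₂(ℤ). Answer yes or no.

D₁ = 265, D₂ = 265
river cycle of f (length 18): (-8, 3, 8), (8, 13, -3), (-3, 11, 12), (12, 13, -2), (-2, 15, 5), (5, 15, -2), (-2, 13, 12), (12, 11, -3), (-3, 13, 8), (8, 3, -8), … (8 more)
river cycle of g (length 18): (-3, 11, 12), (12, 13, -2), (-2, 15, 5), (5, 15, -2), (-2, 13, 12), (12, 11, -3), (-3, 13, 8), (8, 3, -8), (-8, 13, 3), (3, 11, -12), … (8 more)
cycles coincide ⇒ equivalent

yes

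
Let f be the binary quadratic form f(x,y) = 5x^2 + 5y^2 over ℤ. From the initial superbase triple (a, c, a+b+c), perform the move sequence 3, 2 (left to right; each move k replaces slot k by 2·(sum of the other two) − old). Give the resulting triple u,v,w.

start (5,5,10) = (f(1,0),f(0,1),f(1,1))
replace slot 3: 2·(5+5) − 10 = 10 → (5,5,10)
replace slot 2: 2·(5+10) − 5 = 25 → (5,25,10)

5,25,10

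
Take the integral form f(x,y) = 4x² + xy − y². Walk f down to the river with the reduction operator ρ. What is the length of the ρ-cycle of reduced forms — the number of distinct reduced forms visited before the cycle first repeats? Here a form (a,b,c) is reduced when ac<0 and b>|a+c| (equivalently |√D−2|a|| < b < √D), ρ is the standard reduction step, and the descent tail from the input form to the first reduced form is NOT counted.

D = 17, ⌊√D⌋ = 4
descent: ρ → (-1,3,2)  [lands on river]
river: ρ → (2,1,-2)
river: ρ → (-2,3,1)
river: ρ → (1,3,-2)
river: ρ → (-2,1,2)
river: ρ → (2,3,-1)
ρ-cycle length = 6 (tail of 1 descent step not counted)

6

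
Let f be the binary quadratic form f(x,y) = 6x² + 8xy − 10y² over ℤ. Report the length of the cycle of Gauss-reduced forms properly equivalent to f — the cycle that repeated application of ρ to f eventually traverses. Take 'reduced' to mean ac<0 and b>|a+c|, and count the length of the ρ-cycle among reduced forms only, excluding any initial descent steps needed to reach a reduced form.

D = 304, ⌊√D⌋ = 17
river: ρ → (-10,12,4)
river: ρ → (4,12,-10)
river: ρ → (-10,8,6)
river: ρ → (6,16,-2)
river: ρ → (-2,16,6)
river: ρ → (6,8,-10)
ρ-cycle length = 6 (tail of 0 descent steps not counted)

6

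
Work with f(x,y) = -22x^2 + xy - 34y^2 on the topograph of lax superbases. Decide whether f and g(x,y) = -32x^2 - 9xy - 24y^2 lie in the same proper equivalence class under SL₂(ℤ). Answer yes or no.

D₁ = -2991, D₂ = -2991
f is negative-definite; reduce −f:
−f: reduced (well bottom): (22,-1,34) with a≤c, −a<b≤a
flip sign back: reduced form of f is (-22,1,-34)
g is negative-definite; reduce −g:
−g: flip: (32,9,24)→(24,-9,32)
−g: reduced (well bottom): (24,-9,32) with a≤c, −a<b≤a
flip sign back: reduced form of g is (-24,9,-32)
reduced forms (-22, 1, -34) vs (-24, 9, -32) ⇒ inequivalent

no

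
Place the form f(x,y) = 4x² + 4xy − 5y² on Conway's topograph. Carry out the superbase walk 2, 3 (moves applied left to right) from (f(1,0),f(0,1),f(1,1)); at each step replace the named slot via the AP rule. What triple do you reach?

start (4,-5,3) = (f(1,0),f(0,1),f(1,1))
replace slot 2: 2·(4+3) − (-5) = 19 → (4,19,3)
replace slot 3: 2·(4+19) − 3 = 43 → (4,19,43)

4,19,43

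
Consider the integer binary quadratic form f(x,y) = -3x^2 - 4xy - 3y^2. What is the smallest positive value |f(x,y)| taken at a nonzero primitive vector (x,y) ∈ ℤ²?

translate: b→-2 (≡4 mod 6), so (3,4,3)→(3,-2,2)
flip: (3,-2,2)→(2,2,3)
reduced (well bottom): (2,2,3) with a≤c, −a<b≤a
well minimum |f| = |-2| = 2 (negative-definite)

2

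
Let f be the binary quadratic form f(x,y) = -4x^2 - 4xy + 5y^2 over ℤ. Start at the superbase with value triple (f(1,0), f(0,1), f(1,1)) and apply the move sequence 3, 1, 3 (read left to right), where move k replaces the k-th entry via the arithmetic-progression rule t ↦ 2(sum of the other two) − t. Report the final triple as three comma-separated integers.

start (-4,5,-3) = (f(1,0),f(0,1),f(1,1))
replace slot 3: 2·((-4)+5) − (-3) = 5 → (-4,5,5)
replace slot 1: 2·(5+5) − (-4) = 24 → (24,5,5)
replace slot 3: 2·(24+5) − 5 = 53 → (24,5,53)

24,5,53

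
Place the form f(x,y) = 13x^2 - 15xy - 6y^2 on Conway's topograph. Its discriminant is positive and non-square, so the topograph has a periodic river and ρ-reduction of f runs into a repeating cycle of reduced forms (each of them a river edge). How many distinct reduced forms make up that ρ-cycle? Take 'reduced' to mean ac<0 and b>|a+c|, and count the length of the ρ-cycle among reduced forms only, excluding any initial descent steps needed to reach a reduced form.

D = 537, ⌊√D⌋ = 23
descent: ρ → (-6,15,13)  [lands on river]
river: ρ → (13,11,-8)
river: ρ → (-8,21,3)
river: ρ → (3,21,-8)
river: ρ → (-8,11,13)
river: ρ → (13,15,-6)
river: ρ → (-6,21,4)
river: ρ → (4,19,-11)
river: ρ → (-11,3,12)
river: ρ → (12,21,-2)
river: ρ → (-2,23,1)
river: ρ → (1,23,-2)
river: ρ → (-2,21,12)
river: ρ → (12,3,-11)
river: ρ → (-11,19,4)
river: ρ → (4,21,-6)
ρ-cycle length = 16 (tail of 1 descent step not counted)

16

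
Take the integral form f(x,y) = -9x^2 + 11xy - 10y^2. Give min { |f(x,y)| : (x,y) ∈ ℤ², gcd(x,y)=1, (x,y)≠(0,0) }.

translate: b→7 (≡-11 mod 18), so (9,-11,10)→(9,7,8)
flip: (9,7,8)→(8,-7,9)
reduced (well bottom): (8,-7,9) with a≤c, −a<b≤a
well minimum |f| = |-8| = 8 (negative-definite)

8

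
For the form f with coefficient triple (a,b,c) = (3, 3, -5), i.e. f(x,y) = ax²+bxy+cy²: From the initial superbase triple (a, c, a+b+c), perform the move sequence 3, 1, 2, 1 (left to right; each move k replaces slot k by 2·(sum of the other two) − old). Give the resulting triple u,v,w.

start (3,-5,1) = (f(1,0),f(0,1),f(1,1))
replace slot 3: 2·(3+(-5)) − 1 = -5 → (3,-5,-5)
replace slot 1: 2·((-5)+(-5)) − 3 = -23 → (-23,-5,-5)
replace slot 2: 2·((-23)+(-5)) − (-5) = -51 → (-23,-51,-5)
replace slot 1: 2·((-51)+(-5)) − (-23) = -89 → (-89,-51,-5)

-89,-51,-5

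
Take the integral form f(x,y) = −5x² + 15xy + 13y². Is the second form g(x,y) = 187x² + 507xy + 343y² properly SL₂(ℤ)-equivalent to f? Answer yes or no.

D₁ = 485, D₂ = 485
river cycle of f (length 10): (13, 11, -7), (-7, 17, 7), (7, 11, -13), (-13, 15, 5), (5, 15, -13), (-13, 11, 7), (7, 17, -7), (-7, 11, 13), (13, 15, -5), (-5, 15, 13)
river cycle of g (length 10): (-5, 15, 13), (13, 11, -7), (-7, 17, 7), (7, 11, -13), (-13, 15, 5), (5, 15, -13), (-13, 11, 7), (7, 17, -7), (-7, 11, 13), (13, 15, -5)
cycles coincide ⇒ equivalent

yes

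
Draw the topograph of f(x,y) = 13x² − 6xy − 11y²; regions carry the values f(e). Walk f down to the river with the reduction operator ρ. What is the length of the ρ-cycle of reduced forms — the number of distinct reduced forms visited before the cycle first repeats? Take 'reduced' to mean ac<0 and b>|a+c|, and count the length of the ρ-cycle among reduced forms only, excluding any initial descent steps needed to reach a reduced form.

D = 608, ⌊√D⌋ = 24
descent: ρ → (-11,6,13)  [lands on river]
river: ρ → (13,20,-4)
river: ρ → (-4,20,13)
river: ρ → (13,6,-11)
river: ρ → (-11,16,8)
river: ρ → (8,16,-11)
ρ-cycle length = 6 (tail of 1 descent step not counted)

6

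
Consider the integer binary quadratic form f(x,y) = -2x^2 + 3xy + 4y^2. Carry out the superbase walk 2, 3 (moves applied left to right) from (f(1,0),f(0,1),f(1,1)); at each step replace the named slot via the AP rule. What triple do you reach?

start (-2,4,5) = (f(1,0),f(0,1),f(1,1))
replace slot 2: 2·((-2)+5) − 4 = 2 → (-2,2,5)
replace slot 3: 2·((-2)+2) − 5 = -5 → (-2,2,-5)

-2,2,-5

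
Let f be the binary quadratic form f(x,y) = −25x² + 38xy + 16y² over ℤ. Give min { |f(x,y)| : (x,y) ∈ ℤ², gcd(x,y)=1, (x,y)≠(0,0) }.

river: ρ → (16,26,-37)
river: ρ → (-37,48,5)
river: ρ → (5,52,-17)
river: ρ → (-17,50,8)
river: ρ → (8,46,-29)
river: ρ → (-29,12,25)
river: ρ → (25,38,-16)
river: ρ → (-16,26,37)
river: ρ → (37,48,-5)
river: ρ → (-5,52,17)
river: ρ → (17,50,-8)
river: ρ → (-8,46,29)
river: ρ → (29,12,-25)
river: ρ → (-25,38,16)
closes: descent 0, river 14
min |a| on river = 5

5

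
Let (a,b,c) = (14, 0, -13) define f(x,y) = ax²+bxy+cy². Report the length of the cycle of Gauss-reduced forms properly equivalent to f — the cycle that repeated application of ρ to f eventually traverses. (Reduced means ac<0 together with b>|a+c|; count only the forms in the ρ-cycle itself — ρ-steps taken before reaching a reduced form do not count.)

D = 728, ⌊√D⌋ = 26
descent: ρ → (-13,26,1)  [lands on river]
river: ρ → (1,26,-13)
ρ-cycle length = 2 (tail of 1 descent step not counted)

2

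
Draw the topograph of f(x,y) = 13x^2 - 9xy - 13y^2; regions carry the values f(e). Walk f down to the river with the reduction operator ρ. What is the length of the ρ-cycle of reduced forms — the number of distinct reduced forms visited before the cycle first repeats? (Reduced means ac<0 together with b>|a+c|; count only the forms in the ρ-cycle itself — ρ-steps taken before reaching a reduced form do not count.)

D = 757, ⌊√D⌋ = 27
descent: ρ → (-13,9,13)  [lands on river]
river: ρ → (13,17,-9)
river: ρ → (-9,19,11)
river: ρ → (11,25,-3)
river: ρ → (-3,23,19)
river: ρ → (19,15,-7)
river: ρ → (-7,27,1)
river: ρ → (1,27,-7)
river: ρ → (-7,15,19)
river: ρ → (19,23,-3)
river: ρ → (-3,25,11)
river: ρ → (11,19,-9)
river: ρ → (-9,17,13)
river: ρ → (13,9,-13)
river: ρ → (-13,17,9)
river: ρ → (9,19,-11)
river: ρ → (-11,25,3)
river: ρ → (3,23,-19)
river: ρ → (-19,15,7)
river: ρ → (7,27,-1)
river: ρ → (-1,27,7)
river: ρ → (7,15,-19)
river: ρ → (-19,23,3)
river: ρ → (3,25,-11)
river: ρ → (-11,19,9)
river: ρ → (9,17,-13)
ρ-cycle length = 26 (tail of 1 descent step not counted)

26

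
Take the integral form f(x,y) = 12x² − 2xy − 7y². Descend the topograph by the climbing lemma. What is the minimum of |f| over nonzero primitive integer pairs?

descent: ρ → (-7,16,3)  [lands on river]
river: ρ → (3,14,-12)
river: ρ → (-12,10,5)
river: ρ → (5,10,-12)
river: ρ → (-12,14,3)
river: ρ → (3,16,-7)
river: ρ → (-7,12,7)
river: ρ → (7,16,-3)
river: ρ → (-3,14,12)
river: ρ → (12,10,-5)
river: ρ → (-5,10,12)
river: ρ → (12,14,-3)
river: ρ → (-3,16,7)
river: ρ → (7,12,-7)
closes: descent 1, river 14
min |a| on river = 3

3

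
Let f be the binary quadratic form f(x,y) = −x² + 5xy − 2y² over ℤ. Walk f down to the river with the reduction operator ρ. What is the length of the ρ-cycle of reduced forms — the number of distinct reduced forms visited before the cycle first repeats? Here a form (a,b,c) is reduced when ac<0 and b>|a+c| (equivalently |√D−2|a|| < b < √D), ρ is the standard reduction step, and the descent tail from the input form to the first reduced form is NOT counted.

D = 17, ⌊√D⌋ = 4
descent: ρ → (-2,3,1)  [lands on river]
river: ρ → (1,3,-2)
river: ρ → (-2,1,2)
river: ρ → (2,3,-1)
river: ρ → (-1,3,2)
river: ρ → (2,1,-2)
ρ-cycle length = 6 (tail of 1 descent step not counted)

6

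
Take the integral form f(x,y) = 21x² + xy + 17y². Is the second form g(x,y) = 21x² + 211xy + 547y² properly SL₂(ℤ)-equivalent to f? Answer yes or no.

D₁ = -1427, D₂ = -1427
f: flip: (21,1,17)→(17,-1,21)
f: reduced (well bottom): (17,-1,21) with a≤c, −a<b≤a
g: translate: b→1 (≡211 mod 42), so (21,211,547)→(21,1,17)
g: flip: (21,1,17)→(17,-1,21)
g: reduced (well bottom): (17,-1,21) with a≤c, −a<b≤a
reduced forms (17, -1, 21) vs (17, -1, 21) ⇒ equivalent

yes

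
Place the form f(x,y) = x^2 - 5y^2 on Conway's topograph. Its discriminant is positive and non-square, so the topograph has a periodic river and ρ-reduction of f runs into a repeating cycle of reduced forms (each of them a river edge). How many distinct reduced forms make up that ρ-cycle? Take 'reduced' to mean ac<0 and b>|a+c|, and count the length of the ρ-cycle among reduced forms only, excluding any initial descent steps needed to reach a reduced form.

D = 20, ⌊√D⌋ = 4
descent: ρ → (-5,0,1)
descent: ρ → (1,4,-1)  [lands on river]
river: ρ → (-1,4,1)
ρ-cycle length = 2 (tail of 2 descent steps not counted)

2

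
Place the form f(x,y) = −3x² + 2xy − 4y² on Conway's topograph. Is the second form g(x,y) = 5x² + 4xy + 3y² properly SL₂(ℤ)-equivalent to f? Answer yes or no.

D₁ = -44, D₂ = -44
f is negative-definite; reduce −f:
−f: reduced (well bottom): (3,-2,4) with a≤c, −a<b≤a
flip sign back: reduced form of f is (-3,2,-4)
g: flip: (5,4,3)→(3,-4,5)
g: translate: b→2 (≡-4 mod 6), so (3,-4,5)→(3,2,4)
g: reduced (well bottom): (3,2,4) with a≤c, −a<b≤a
reduced forms (-3, 2, -4) vs (3, 2, 4) ⇒ inequivalent

no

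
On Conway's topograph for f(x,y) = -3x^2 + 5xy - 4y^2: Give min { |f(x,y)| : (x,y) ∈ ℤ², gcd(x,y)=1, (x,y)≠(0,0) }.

translate: b→1 (≡-5 mod 6), so (3,-5,4)→(3,1,2)
flip: (3,1,2)→(2,-1,3)
reduced (well bottom): (2,-1,3) with a≤c, −a<b≤a
well minimum |f| = |-2| = 2 (negative-definite)

2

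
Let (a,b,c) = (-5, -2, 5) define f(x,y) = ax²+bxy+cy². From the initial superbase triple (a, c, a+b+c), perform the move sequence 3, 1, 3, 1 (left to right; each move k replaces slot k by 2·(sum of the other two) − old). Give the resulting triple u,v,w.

start (-5,5,-2) = (f(1,0),f(0,1),f(1,1))
replace slot 3: 2·((-5)+5) − (-2) = 2 → (-5,5,2)
replace slot 1: 2·(5+2) − (-5) = 19 → (19,5,2)
replace slot 3: 2·(19+5) − 2 = 46 → (19,5,46)
replace slot 1: 2·(5+46) − 19 = 83 → (83,5,46)

83,5,46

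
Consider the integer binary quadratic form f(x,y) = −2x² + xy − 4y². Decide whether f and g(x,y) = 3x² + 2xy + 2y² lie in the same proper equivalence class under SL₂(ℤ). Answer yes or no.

D₁ = -31, D₂ = -20
discriminants differ ⇒ not SL₂(ℤ)-equivalent

no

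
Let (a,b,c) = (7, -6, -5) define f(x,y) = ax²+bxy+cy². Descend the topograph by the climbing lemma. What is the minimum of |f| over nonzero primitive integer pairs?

descent: ρ → (-5,6,7)  [lands on river]
river: ρ → (7,8,-4)
river: ρ → (-4,8,7)
river: ρ → (7,6,-5)
river: ρ → (-5,4,8)
river: ρ → (8,12,-1)
river: ρ → (-1,12,8)
river: ρ → (8,4,-5)
closes: descent 1, river 8
min |a| on river = 1

1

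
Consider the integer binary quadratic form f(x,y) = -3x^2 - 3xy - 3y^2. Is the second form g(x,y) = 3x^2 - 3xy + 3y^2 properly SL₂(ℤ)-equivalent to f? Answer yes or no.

D₁ = -27, D₂ = -27
f is negative-definite; reduce −f:
−f: reduced (well bottom): (3,3,3) with a≤c, −a<b≤a
flip sign back: reduced form of f is (-3,-3,-3)
g: translate: b→3 (≡-3 mod 6), so (3,-3,3)→(3,3,3)
g: reduced (well bottom): (3,3,3) with a≤c, −a<b≤a
reduced forms (-3, -3, -3) vs (3, 3, 3) ⇒ inequivalent

no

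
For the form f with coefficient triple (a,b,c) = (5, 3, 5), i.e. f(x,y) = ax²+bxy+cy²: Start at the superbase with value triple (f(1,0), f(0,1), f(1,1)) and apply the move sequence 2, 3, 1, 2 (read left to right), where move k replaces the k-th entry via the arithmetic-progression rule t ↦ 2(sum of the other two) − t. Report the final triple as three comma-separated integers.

start (5,5,13) = (f(1,0),f(0,1),f(1,1))
replace slot 2: 2·(5+13) − 5 = 31 → (5,31,13)
replace slot 3: 2·(5+31) − 13 = 59 → (5,31,59)
replace slot 1: 2·(31+59) − 5 = 175 → (175,31,59)
replace slot 2: 2·(175+59) − 31 = 437 → (175,437,59)

175,437,59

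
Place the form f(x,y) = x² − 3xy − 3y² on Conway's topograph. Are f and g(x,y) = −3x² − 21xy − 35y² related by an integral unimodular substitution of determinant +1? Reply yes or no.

D₁ = 21, D₂ = 21
river cycle of f (length 2): (-3, 3, 1), (1, 3, -3)
river cycle of g (length 2): (-3, 3, 1), (1, 3, -3)
cycles coincide ⇒ equivalent

yes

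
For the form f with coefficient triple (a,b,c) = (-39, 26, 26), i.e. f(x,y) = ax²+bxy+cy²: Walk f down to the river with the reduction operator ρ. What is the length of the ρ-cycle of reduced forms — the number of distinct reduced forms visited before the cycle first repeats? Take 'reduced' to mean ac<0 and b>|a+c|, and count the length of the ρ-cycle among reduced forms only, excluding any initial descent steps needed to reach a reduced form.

D = 4732, ⌊√D⌋ = 68
river: ρ → (26,26,-39)
river: ρ → (-39,52,13)
river: ρ → (13,52,-39)
river: ρ → (-39,26,26)
ρ-cycle length = 4 (tail of 0 descent steps not counted)

4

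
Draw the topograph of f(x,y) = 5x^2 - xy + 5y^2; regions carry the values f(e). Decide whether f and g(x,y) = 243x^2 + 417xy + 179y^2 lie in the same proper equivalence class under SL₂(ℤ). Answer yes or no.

D₁ = -99, D₂ = -99
f: flip: (5,-1,5)→(5,1,5)
f: reduced (well bottom): (5,1,5) with a≤c, −a<b≤a
g: translate: b→-69 (≡417 mod 486), so (243,417,179)→(243,-69,5)
g: flip: (243,-69,5)→(5,69,243)
g: translate: b→-1 (≡69 mod 10), so (5,69,243)→(5,-1,5)
g: flip: (5,-1,5)→(5,1,5)
g: reduced (well bottom): (5,1,5) with a≤c, −a<b≤a
reduced forms (5, 1, 5) vs (5, 1, 5) ⇒ equivalent

yes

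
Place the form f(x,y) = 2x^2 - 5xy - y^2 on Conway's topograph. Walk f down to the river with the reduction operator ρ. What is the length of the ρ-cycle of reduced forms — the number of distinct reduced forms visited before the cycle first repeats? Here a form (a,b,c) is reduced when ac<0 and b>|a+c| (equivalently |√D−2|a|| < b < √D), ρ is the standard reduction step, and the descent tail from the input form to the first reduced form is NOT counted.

D = 33, ⌊√D⌋ = 5
descent: ρ → (-1,5,2)  [lands on river]
river: ρ → (2,3,-3)
river: ρ → (-3,3,2)
river: ρ → (2,5,-1)
ρ-cycle length = 4 (tail of 1 descent step not counted)

4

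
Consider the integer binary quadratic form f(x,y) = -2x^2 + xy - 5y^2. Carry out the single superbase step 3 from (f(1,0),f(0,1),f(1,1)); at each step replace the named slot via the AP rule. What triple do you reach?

start (-2,-5,-6) = (f(1,0),f(0,1),f(1,1))
replace slot 3: 2·((-2)+(-5)) − (-6) = -8 → (-2,-5,-8)

-2,-5,-8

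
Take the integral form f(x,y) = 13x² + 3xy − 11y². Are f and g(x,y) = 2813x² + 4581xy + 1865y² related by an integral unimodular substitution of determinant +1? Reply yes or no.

D₁ = 581, D₂ = 581
river cycle of f (length 8): (-11, 19, 5), (5, 21, -7), (-7, 21, 5), (5, 19, -11), (-11, 3, 13), (13, 23, -1), (-1, 23, 13), (13, 3, -11)
river cycle of g (length 8): (13, 3, -11), (-11, 19, 5), (5, 21, -7), (-7, 21, 5), (5, 19, -11), (-11, 3, 13), (13, 23, -1), (-1, 23, 13)
cycles coincide ⇒ equivalent

yes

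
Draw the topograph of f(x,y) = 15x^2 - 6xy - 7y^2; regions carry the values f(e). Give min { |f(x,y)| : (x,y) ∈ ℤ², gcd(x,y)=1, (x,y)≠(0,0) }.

descent: ρ → (-7,20,2)  [lands on river]
river: ρ → (2,20,-7)
river: ρ → (-7,8,14)
river: ρ → (14,20,-1)
river: ρ → (-1,20,14)
river: ρ → (14,8,-7)
closes: descent 1, river 6
min |a| on river = 1

1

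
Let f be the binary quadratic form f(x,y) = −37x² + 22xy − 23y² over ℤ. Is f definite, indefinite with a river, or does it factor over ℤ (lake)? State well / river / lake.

D = b²−4ac = 22² − 4·(-37)·(-23) = -2920
D < 0 ⇒ definite ⇒ every region one sign ⇒ single well

well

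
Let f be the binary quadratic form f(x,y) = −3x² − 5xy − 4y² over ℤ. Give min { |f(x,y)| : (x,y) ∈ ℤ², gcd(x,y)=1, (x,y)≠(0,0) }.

translate: b→-1 (≡5 mod 6), so (3,5,4)→(3,-1,2)
flip: (3,-1,2)→(2,1,3)
reduced (well bottom): (2,1,3) with a≤c, −a<b≤a
well minimum |f| = |-2| = 2 (negative-definite)

2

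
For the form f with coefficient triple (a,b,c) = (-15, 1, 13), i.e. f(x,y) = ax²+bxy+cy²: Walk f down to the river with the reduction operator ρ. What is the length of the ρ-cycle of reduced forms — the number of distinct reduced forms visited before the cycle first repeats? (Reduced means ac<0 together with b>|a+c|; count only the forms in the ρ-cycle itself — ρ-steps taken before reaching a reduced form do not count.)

D = 781, ⌊√D⌋ = 27
descent: ρ → (13,25,-3)  [lands on river]
river: ρ → (-3,23,21)
river: ρ → (21,19,-5)
river: ρ → (-5,21,17)
river: ρ → (17,13,-9)
river: ρ → (-9,23,7)
river: ρ → (7,19,-15)
river: ρ → (-15,11,11)
river: ρ → (11,11,-15)
river: ρ → (-15,19,7)
river: ρ → (7,23,-9)
river: ρ → (-9,13,17)
river: ρ → (17,21,-5)
river: ρ → (-5,19,21)
river: ρ → (21,23,-3)
river: ρ → (-3,25,13)
river: ρ → (13,27,-1)
river: ρ → (-1,27,13)
ρ-cycle length = 18 (tail of 1 descent step not counted)

18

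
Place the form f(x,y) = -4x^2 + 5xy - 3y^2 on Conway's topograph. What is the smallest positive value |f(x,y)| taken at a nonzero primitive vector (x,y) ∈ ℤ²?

translate: b→3 (≡-5 mod 8), so (4,-5,3)→(4,3,2)
flip: (4,3,2)→(2,-3,4)
translate: b→1 (≡-3 mod 4), so (2,-3,4)→(2,1,3)
reduced (well bottom): (2,1,3) with a≤c, −a<b≤a
well minimum |f| = |-2| = 2 (negative-definite)

2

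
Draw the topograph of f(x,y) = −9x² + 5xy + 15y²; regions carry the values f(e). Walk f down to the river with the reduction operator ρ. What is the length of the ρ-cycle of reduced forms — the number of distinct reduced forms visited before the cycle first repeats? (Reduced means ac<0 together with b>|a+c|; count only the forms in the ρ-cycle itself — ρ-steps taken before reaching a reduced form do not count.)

D = 565, ⌊√D⌋ = 23
descent: ρ → (15,-5,-9)
descent: ρ → (-9,23,1)  [lands on river]
river: ρ → (1,23,-9)
river: ρ → (-9,13,11)
river: ρ → (11,9,-11)
river: ρ → (-11,13,9)
river: ρ → (9,23,-1)
river: ρ → (-1,23,9)
river: ρ → (9,13,-11)
river: ρ → (-11,9,11)
river: ρ → (11,13,-9)
ρ-cycle length = 10 (tail of 2 descent steps not counted)

10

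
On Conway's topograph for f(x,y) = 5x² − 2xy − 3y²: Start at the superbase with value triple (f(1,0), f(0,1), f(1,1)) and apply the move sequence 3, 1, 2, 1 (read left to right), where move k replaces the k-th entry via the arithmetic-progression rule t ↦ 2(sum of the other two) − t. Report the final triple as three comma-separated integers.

start (5,-3,0) = (f(1,0),f(0,1),f(1,1))
replace slot 3: 2·(5+(-3)) − 0 = 4 → (5,-3,4)
replace slot 1: 2·((-3)+4) − 5 = -3 → (-3,-3,4)
replace slot 2: 2·((-3)+4) − (-3) = 5 → (-3,5,4)
replace slot 1: 2·(5+4) − (-3) = 21 → (21,5,4)

21,5,4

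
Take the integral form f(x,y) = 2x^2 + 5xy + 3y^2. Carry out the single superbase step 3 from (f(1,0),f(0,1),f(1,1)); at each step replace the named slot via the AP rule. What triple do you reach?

start (2,3,10) = (f(1,0),f(0,1),f(1,1))
replace slot 3: 2·(2+3) − 10 = 0 → (2,3,0)

2,3,0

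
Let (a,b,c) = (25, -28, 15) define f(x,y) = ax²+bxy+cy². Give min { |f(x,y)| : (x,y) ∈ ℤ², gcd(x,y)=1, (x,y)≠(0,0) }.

translate: b→22 (≡-28 mod 50), so (25,-28,15)→(25,22,12)
flip: (25,22,12)→(12,-22,25)
translate: b→2 (≡-22 mod 24), so (12,-22,25)→(12,2,15)
reduced (well bottom): (12,2,15) with a≤c, −a<b≤a
well minimum = a = 12

12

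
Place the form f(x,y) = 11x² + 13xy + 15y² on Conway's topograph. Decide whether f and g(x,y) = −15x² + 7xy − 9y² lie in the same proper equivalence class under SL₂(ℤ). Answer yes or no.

D₁ = -491, D₂ = -491
f: translate: b→-9 (≡13 mod 22), so (11,13,15)→(11,-9,13)
f: reduced (well bottom): (11,-9,13) with a≤c, −a<b≤a
g is negative-definite; reduce −g:
−g: flip: (15,-7,9)→(9,7,15)
−g: reduced (well bottom): (9,7,15) with a≤c, −a<b≤a
flip sign back: reduced form of g is (-9,-7,-15)
reduced forms (11, -9, 13) vs (-9, -7, -15) ⇒ inequivalent

no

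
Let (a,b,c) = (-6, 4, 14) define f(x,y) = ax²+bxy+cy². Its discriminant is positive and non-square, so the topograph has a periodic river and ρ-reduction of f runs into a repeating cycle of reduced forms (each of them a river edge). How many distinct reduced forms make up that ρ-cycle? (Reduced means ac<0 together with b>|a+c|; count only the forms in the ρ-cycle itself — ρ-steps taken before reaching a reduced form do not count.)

D = 352, ⌊√D⌋ = 18
descent: ρ → (14,-4,-6)
descent: ρ → (-6,16,4)  [lands on river]
river: ρ → (4,16,-6)
river: ρ → (-6,8,12)
river: ρ → (12,16,-2)
river: ρ → (-2,16,12)
river: ρ → (12,8,-6)
ρ-cycle length = 6 (tail of 2 descent steps not counted)

6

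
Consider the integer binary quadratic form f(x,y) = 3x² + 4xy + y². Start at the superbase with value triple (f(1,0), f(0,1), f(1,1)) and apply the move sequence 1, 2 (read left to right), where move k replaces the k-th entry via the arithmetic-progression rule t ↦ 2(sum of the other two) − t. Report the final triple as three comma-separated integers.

start (3,1,8) = (f(1,0),f(0,1),f(1,1))
replace slot 1: 2·(1+8) − 3 = 15 → (15,1,8)
replace slot 2: 2·(15+8) − 1 = 45 → (15,45,8)

15,45,8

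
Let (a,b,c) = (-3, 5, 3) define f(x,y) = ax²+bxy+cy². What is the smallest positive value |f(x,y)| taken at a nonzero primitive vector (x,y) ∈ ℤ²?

river: ρ → (3,7,-1)
river: ρ → (-1,7,3)
river: ρ → (3,5,-3)
river: ρ → (-3,7,1)
river: ρ → (1,7,-3)
river: ρ → (-3,5,3)
closes: descent 0, river 6
min |a| on river = 1

1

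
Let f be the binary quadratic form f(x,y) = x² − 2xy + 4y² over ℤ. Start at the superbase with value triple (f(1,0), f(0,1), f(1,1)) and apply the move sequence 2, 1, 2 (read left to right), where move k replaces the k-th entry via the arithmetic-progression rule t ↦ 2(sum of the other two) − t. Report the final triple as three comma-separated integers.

start (1,4,3) = (f(1,0),f(0,1),f(1,1))
replace slot 2: 2·(1+3) − 4 = 4 → (1,4,3)
replace slot 1: 2·(4+3) − 1 = 13 → (13,4,3)
replace slot 2: 2·(13+3) − 4 = 28 → (13,28,3)

13,28,3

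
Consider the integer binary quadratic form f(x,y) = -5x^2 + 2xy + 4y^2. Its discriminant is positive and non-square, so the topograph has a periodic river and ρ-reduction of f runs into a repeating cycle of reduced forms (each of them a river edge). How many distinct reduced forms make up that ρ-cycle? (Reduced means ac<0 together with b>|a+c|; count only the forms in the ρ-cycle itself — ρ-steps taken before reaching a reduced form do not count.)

D = 84, ⌊√D⌋ = 9
river: ρ → (4,6,-3)
river: ρ → (-3,6,4)
river: ρ → (4,2,-5)
river: ρ → (-5,8,1)
river: ρ → (1,8,-5)
river: ρ → (-5,2,4)
ρ-cycle length = 6 (tail of 0 descent steps not counted)

6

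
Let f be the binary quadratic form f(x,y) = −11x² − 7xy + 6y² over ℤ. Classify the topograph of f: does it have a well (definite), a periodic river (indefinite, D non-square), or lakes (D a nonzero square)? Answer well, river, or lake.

D = b²−4ac = (-7)² − 4·(-11)·6 = 313
D > 0 non-square ⇒ indefinite ⇒ periodic river

river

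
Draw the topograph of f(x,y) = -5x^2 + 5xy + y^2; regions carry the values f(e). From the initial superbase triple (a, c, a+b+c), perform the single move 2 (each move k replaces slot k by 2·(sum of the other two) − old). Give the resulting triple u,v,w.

start (-5,1,1) = (f(1,0),f(0,1),f(1,1))
replace slot 2: 2·((-5)+1) − 1 = -9 → (-5,-9,1)

-5,-9,1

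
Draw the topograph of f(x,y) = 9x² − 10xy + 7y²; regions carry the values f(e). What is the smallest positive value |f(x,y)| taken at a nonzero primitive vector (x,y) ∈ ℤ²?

translate: b→8 (≡-10 mod 18), so (9,-10,7)→(9,8,6)
flip: (9,8,6)→(6,-8,9)
translate: b→4 (≡-8 mod 12), so (6,-8,9)→(6,4,7)
reduced (well bottom): (6,4,7) with a≤c, −a<b≤a
well minimum = a = 6

6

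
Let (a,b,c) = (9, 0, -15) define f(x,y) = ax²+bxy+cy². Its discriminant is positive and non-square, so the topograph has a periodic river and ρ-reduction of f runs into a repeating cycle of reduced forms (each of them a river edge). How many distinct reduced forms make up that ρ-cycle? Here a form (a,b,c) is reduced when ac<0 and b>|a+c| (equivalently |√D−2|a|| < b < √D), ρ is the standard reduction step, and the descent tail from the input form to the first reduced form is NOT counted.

D = 540, ⌊√D⌋ = 23
descent: ρ → (-15,0,9)
descent: ρ → (9,18,-6)  [lands on river]
river: ρ → (-6,18,9)
ρ-cycle length = 2 (tail of 2 descent steps not counted)

2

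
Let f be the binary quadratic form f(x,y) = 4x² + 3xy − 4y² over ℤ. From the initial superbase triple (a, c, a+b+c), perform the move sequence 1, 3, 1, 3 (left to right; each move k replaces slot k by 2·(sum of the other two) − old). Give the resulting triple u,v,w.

start (4,-4,3) = (f(1,0),f(0,1),f(1,1))
replace slot 1: 2·((-4)+3) − 4 = -6 → (-6,-4,3)
replace slot 3: 2·((-6)+(-4)) − 3 = -23 → (-6,-4,-23)
replace slot 1: 2·((-4)+(-23)) − (-6) = -48 → (-48,-4,-23)
replace slot 3: 2·((-48)+(-4)) − (-23) = -81 → (-48,-4,-81)

-48,-4,-81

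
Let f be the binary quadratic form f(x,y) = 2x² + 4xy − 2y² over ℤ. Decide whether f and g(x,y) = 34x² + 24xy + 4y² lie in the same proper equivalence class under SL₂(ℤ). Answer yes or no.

D₁ = 32, D₂ = 32
river cycle of f (length 2): (-2, 4, 2), (2, 4, -2)
river cycle of g (length 2): (-2, 4, 2), (2, 4, -2)
cycles coincide ⇒ equivalent

yes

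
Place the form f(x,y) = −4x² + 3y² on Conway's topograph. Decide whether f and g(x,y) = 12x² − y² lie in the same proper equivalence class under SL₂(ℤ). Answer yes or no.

D₁ = 48, D₂ = 48
river cycle of f (length 2): (3, 6, -1), (-1, 6, 3)
river cycle of g (length 2): (-1, 6, 3), (3, 6, -1)
cycles coincide ⇒ equivalent

yes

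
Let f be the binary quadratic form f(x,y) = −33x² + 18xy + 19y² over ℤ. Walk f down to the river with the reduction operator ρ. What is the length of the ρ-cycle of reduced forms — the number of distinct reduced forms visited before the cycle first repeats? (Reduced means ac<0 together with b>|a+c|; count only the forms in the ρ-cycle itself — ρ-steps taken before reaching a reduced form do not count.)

D = 2832, ⌊√D⌋ = 53
river: ρ → (19,20,-32)
river: ρ → (-32,44,7)
river: ρ → (7,40,-44)
river: ρ → (-44,48,3)
river: ρ → (3,48,-44)
river: ρ → (-44,40,7)
river: ρ → (7,44,-32)
river: ρ → (-32,20,19)
river: ρ → (19,18,-33)
river: ρ → (-33,48,4)
river: ρ → (4,48,-33)
river: ρ → (-33,18,19)
ρ-cycle length = 12 (tail of 0 descent steps not counted)

12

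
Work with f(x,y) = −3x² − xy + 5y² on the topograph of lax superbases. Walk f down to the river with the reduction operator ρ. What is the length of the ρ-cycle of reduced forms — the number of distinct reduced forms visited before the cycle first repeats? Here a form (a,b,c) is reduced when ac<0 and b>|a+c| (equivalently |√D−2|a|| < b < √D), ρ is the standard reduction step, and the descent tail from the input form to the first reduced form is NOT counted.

D = 61, ⌊√D⌋ = 7
descent: ρ → (5,1,-3)
descent: ρ → (-3,5,3)  [lands on river]
river: ρ → (3,7,-1)
river: ρ → (-1,7,3)
river: ρ → (3,5,-3)
river: ρ → (-3,7,1)
river: ρ → (1,7,-3)
ρ-cycle length = 6 (tail of 2 descent steps not counted)

6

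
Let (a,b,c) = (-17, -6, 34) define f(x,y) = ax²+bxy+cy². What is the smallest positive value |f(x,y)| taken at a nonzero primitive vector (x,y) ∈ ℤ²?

descent: ρ → (34,6,-17)
descent: ρ → (-17,28,23)  [lands on river]
river: ρ → (23,18,-22)
river: ρ → (-22,26,19)
river: ρ → (19,12,-29)
river: ρ → (-29,46,2)
river: ρ → (2,46,-29)
river: ρ → (-29,12,19)
river: ρ → (19,26,-22)
river: ρ → (-22,18,23)
river: ρ → (23,28,-17)
river: ρ → (-17,40,11)
river: ρ → (11,48,-1)
river: ρ → (-1,48,11)
river: ρ → (11,40,-17)
closes: descent 2, river 14
min |a| on river = 1

1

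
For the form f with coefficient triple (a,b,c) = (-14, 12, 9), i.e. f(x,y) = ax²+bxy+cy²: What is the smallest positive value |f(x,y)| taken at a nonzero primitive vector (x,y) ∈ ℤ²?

river: ρ → (9,24,-2)
river: ρ → (-2,24,9)
river: ρ → (9,12,-14)
river: ρ → (-14,16,7)
river: ρ → (7,12,-18)
river: ρ → (-18,24,1)
river: ρ → (1,24,-18)
river: ρ → (-18,12,7)
river: ρ → (7,16,-14)
river: ρ → (-14,12,9)
closes: descent 0, river 10
min |a| on river = 1

1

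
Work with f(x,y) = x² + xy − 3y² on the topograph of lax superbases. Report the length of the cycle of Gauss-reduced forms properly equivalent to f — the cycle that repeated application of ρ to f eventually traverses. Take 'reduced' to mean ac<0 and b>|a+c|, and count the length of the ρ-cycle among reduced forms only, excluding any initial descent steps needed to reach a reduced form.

D = 13, ⌊√D⌋ = 3
descent: ρ → (-3,-1,1)
descent: ρ → (1,3,-1)  [lands on river]
river: ρ → (-1,3,1)
ρ-cycle length = 2 (tail of 2 descent steps not counted)

2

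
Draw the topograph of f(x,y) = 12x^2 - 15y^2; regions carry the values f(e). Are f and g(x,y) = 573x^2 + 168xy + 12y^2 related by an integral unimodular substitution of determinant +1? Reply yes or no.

D₁ = 720, D₂ = 720
river cycle of f (length 2): (12, 24, -3), (-3, 24, 12)
river cycle of g (length 2): (12, 24, -3), (-3, 24, 12)
cycles coincide ⇒ equivalent

yes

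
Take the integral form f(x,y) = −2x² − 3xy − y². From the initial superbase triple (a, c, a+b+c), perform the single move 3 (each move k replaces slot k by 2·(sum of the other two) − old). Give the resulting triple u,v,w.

start (-2,-1,-6) = (f(1,0),f(0,1),f(1,1))
replace slot 3: 2·((-2)+(-1)) − (-6) = 0 → (-2,-1,0)

-2,-1,0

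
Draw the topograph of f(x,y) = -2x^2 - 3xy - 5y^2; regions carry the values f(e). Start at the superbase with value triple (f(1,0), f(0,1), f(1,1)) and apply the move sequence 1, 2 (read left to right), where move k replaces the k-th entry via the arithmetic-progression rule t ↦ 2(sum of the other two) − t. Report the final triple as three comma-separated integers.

start (-2,-5,-10) = (f(1,0),f(0,1),f(1,1))
replace slot 1: 2·((-5)+(-10)) − (-2) = -28 → (-28,-5,-10)
replace slot 2: 2·((-28)+(-10)) − (-5) = -71 → (-28,-71,-10)

-28,-71,-10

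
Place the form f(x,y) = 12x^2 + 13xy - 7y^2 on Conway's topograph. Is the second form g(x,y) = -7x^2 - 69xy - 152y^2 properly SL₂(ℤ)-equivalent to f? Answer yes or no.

D₁ = 505, D₂ = 505
river cycle of f (length 8): (-7, 15, 10), (10, 5, -12), (-12, 19, 3), (3, 17, -18), (-18, 19, 2), (2, 21, -8), (-8, 11, 12), (12, 13, -7)
river cycle of g (length 8): (-7, 15, 10), (10, 5, -12), (-12, 19, 3), (3, 17, -18), (-18, 19, 2), (2, 21, -8), (-8, 11, 12), (12, 13, -7)
cycles coincide ⇒ equivalent

yes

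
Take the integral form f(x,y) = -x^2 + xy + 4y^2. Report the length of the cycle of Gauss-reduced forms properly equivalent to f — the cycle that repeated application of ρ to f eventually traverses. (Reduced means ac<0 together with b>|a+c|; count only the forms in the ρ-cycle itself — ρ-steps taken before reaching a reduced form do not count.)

D = 17, ⌊√D⌋ = 4
descent: ρ → (4,-1,-1)
descent: ρ → (-1,3,2)  [lands on river]
river: ρ → (2,1,-2)
river: ρ → (-2,3,1)
river: ρ → (1,3,-2)
river: ρ → (-2,1,2)
river: ρ → (2,3,-1)
ρ-cycle length = 6 (tail of 2 descent steps not counted)

6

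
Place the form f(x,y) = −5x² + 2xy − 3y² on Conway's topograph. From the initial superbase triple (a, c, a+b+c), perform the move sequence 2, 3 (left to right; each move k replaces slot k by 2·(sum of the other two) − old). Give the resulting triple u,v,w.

start (-5,-3,-6) = (f(1,0),f(0,1),f(1,1))
replace slot 2: 2·((-5)+(-6)) − (-3) = -19 → (-5,-19,-6)
replace slot 3: 2·((-5)+(-19)) − (-6) = -42 → (-5,-19,-42)

-5,-19,-42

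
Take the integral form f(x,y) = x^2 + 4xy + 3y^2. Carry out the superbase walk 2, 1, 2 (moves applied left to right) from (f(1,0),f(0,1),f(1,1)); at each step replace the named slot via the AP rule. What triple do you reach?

start (1,3,8) = (f(1,0),f(0,1),f(1,1))
replace slot 2: 2·(1+8) − 3 = 15 → (1,15,8)
replace slot 1: 2·(15+8) − 1 = 45 → (45,15,8)
replace slot 2: 2·(45+8) − 15 = 91 → (45,91,8)

45,91,8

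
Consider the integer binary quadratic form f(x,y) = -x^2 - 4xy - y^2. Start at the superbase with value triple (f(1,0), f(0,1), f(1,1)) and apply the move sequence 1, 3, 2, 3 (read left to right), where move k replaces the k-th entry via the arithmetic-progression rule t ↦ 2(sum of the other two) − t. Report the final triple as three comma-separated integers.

start (-1,-1,-6) = (f(1,0),f(0,1),f(1,1))
replace slot 1: 2·((-1)+(-6)) − (-1) = -13 → (-13,-1,-6)
replace slot 3: 2·((-13)+(-1)) − (-6) = -22 → (-13,-1,-22)
replace slot 2: 2·((-13)+(-22)) − (-1) = -69 → (-13,-69,-22)
replace slot 3: 2·((-13)+(-69)) − (-22) = -142 → (-13,-69,-142)

-13,-69,-142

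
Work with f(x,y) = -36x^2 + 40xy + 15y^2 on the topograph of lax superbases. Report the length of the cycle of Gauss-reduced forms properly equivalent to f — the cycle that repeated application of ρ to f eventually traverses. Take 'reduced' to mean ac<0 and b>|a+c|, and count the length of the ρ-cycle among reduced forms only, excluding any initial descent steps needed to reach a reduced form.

D = 3760, ⌊√D⌋ = 61
river: ρ → (15,50,-21)
river: ρ → (-21,34,31)
river: ρ → (31,28,-24)
river: ρ → (-24,20,35)
river: ρ → (35,50,-9)
river: ρ → (-9,58,11)
river: ρ → (11,52,-24)
river: ρ → (-24,44,19)
river: ρ → (19,32,-36)
river: ρ → (-36,40,15)
ρ-cycle length = 10 (tail of 0 descent steps not counted)

10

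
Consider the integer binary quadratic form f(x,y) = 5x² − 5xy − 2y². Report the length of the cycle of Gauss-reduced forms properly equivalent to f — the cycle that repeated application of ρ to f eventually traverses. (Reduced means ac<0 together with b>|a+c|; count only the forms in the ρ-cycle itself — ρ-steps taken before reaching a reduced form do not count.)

D = 65, ⌊√D⌋ = 8
descent: ρ → (-2,5,5)  [lands on river]
river: ρ → (5,5,-2)
river: ρ → (-2,7,2)
river: ρ → (2,5,-5)
river: ρ → (-5,5,2)
river: ρ → (2,7,-2)
ρ-cycle length = 6 (tail of 1 descent step not counted)

6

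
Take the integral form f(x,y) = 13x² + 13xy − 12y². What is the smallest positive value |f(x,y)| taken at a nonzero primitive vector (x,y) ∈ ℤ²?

river: ρ → (-12,11,14)
river: ρ → (14,17,-9)
river: ρ → (-9,19,12)
river: ρ → (12,5,-16)
river: ρ → (-16,27,1)
river: ρ → (1,27,-16)
river: ρ → (-16,5,12)
river: ρ → (12,19,-9)
river: ρ → (-9,17,14)
river: ρ → (14,11,-12)
river: ρ → (-12,13,13)
river: ρ → (13,13,-12)
closes: descent 0, river 12
min |a| on river = 1

1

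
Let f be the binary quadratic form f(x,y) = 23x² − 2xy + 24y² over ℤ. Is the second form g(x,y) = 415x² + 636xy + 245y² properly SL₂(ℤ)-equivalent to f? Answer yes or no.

D₁ = -2204, D₂ = -2204
f: reduced (well bottom): (23,-2,24) with a≤c, −a<b≤a
g: translate: b→-194 (≡636 mod 830), so (415,636,245)→(415,-194,24)
g: flip: (415,-194,24)→(24,194,415)
g: translate: b→2 (≡194 mod 48), so (24,194,415)→(24,2,23)
g: flip: (24,2,23)→(23,-2,24)
g: reduced (well bottom): (23,-2,24) with a≤c, −a<b≤a
reduced forms (23, -2, 24) vs (23, -2, 24) ⇒ equivalent

yes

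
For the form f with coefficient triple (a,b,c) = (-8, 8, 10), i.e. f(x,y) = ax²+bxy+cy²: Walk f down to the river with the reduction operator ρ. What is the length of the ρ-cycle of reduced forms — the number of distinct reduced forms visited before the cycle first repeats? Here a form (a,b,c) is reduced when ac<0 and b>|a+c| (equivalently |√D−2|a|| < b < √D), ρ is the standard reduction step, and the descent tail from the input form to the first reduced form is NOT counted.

D = 384, ⌊√D⌋ = 19
river: ρ → (10,12,-6)
river: ρ → (-6,12,10)
river: ρ → (10,8,-8)
river: ρ → (-8,8,10)
ρ-cycle length = 4 (tail of 0 descent steps not counted)

4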